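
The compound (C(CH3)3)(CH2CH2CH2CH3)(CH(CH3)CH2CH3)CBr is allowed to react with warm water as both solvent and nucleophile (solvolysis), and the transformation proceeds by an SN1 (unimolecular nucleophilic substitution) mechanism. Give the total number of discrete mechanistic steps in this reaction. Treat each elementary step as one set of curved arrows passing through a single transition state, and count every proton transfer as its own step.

Step 1: The C–Br bond breaks with both electrons going to the bromide; Br⁻ leaves and a tertiary carbocation remains.
(No 1,2-shift: no single shift to an adjacent carbon would give a more stable cation.)
Step 2: Nucleophilic capture: the oxygen of H2O bonds to the cationic carbon, producing an oxonium-ion intermediate.
Step 3: Deprotonation of the oxonium oxygen by solvent water yields the neutral alcohol.
Total: 3 elementary steps.

3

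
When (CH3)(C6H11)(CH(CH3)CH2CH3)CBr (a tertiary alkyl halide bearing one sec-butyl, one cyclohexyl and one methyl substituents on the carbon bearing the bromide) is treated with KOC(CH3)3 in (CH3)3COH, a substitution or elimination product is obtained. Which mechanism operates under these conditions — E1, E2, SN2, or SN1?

Conditions: a strong/bulky base with a tertiary substrate bearing a β-hydrogen.
These conditions are the textbook signature of the E2 pathway.
A strong (often hindered) base removes a β-H in concert with loss of the leaving group — bimolecular elimination.

E2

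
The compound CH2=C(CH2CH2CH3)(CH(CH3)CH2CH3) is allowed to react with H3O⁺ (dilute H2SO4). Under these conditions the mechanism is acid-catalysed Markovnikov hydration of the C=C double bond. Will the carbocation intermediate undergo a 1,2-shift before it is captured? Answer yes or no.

The first-formed carbocation is tertiary.
No single 1,2-shift to an adjacent carbon would produce a more-substituted cation than the one already present, so no rearrangement occurs.

no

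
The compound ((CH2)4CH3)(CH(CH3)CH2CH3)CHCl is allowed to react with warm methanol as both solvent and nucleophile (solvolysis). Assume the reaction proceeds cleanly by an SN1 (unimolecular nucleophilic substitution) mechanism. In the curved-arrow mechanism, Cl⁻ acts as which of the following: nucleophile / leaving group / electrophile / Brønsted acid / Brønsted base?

Step 1: Unassisted departure of Cl⁻ (taking the C–Cl bonding pair) generates a secondary carbocation.
Cl⁻ departs with both electrons of the breaking σ-bond — that is the definition of a leaving group.

leaving group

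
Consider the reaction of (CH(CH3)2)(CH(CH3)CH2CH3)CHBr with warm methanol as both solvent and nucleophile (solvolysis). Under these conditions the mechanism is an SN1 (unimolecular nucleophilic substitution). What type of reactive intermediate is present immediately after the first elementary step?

Step 1: The C–Br bond breaks with both electrons going to the bromide; Br⁻ leaves and a secondary carbocation remains.
After step 1 the species present is a secondary carbocation.

secondary carbocation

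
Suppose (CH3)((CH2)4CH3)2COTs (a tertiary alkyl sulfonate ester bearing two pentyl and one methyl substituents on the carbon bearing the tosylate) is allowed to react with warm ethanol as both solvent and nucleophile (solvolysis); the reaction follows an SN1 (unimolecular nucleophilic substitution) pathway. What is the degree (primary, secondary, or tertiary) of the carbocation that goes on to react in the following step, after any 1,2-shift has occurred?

Step 1: Ionisation: the C–O σ-bond cleaves heterolytically; both bonding electrons depart with TsO⁻, leaving a tertiary carbocation at the α-carbon.
No single 1,2-shift to an adjacent carbon would give a more-substituted cation, so no rearrangement occurs.

tertiary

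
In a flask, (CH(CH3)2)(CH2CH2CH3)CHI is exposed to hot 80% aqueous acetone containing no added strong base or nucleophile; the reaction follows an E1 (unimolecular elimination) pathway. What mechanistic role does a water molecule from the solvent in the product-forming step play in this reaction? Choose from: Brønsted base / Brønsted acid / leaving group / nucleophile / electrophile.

Brønsted base

Step 3: Loss of a β-proton to a water molecule of the solvent: the C–H bonding pair collapses toward the cationic carbon to form the C=C π bond, yielding the alkene.
A water molecule from the solvent in the product-forming step accepts a proton in a proton-transfer step — a Brønsted base.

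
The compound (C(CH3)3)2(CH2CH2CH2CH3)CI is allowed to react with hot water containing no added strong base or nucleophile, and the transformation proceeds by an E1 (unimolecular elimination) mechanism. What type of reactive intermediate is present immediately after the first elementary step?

tertiary carbocation

Step 1: Unassisted departure of I⁻ (taking the C–I bonding pair) generates a tertiary carbocation.
After step 1 the species present is a tertiary carbocation.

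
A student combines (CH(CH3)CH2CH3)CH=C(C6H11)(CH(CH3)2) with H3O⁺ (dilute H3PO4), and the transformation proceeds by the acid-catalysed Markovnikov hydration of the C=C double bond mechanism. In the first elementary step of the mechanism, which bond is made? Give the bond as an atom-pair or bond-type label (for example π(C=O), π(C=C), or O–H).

Step 1: Electrophilic addition begins with the π(C=C) electrons forming a bond to the proton of H3O⁺. Following Markovnikov's rule, the resulting cation is tertiary. H2O is released.
The bond formed in this step is the C–H bond.

C–H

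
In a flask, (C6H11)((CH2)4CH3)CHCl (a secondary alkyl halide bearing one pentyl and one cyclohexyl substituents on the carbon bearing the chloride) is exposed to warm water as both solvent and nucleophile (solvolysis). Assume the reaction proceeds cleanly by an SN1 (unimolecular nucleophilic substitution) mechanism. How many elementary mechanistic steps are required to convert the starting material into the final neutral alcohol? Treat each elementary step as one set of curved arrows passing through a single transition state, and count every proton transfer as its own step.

Step 1: The C–Cl bond breaks with both electrons going to the chloride; Cl⁻ leaves and a secondary carbocation remains.
Step 2: A hydride (H with its bonding pair) migrates from the adjacent cyclohexyl carbon to the cationic centre — a 1,2-hydride shift — upgrading the secondary cation to a tertiary one.
Step 3: H2O donates an oxygen lone pair into the empty p orbital of the cation, giving a protonated alcohol (an oxonium ion).
Step 4: Deprotonation of the oxonium oxygen by solvent water yields the neutral alcohol.
Total: 4 elementary steps.

4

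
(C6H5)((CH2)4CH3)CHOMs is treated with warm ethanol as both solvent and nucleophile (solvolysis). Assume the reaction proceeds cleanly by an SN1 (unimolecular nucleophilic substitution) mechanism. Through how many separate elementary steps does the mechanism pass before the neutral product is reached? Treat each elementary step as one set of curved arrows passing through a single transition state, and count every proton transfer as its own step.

Step 1: Unassisted departure of MsO⁻ (taking the C–O bonding pair) generates a secondary carbocation.
(No 1,2-shift: no single shift to an adjacent carbon would give a more stable cation.)
Step 2: A lone pair on the oxygen of CH3CH2OH attacks the carbocation, forming a new C–O σ-bond and an oxonium ion.
Step 3: Deprotonation of the oxonium oxygen by solvent ethanol yields the neutral ether.
Total: 3 elementary steps.

3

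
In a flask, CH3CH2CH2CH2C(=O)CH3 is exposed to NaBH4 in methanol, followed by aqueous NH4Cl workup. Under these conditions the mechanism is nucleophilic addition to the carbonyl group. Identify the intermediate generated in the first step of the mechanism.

Step 1: H⁻ (delivered from BH4⁻) attacks the sp² carbonyl carbon; the C=O π bond breaks and the electrons end up as a lone pair on the alkoxide oxygen of the tetrahedral intermediate.
After step 1 the species present is a tetrahedral alkoxide intermediate.

tetrahedral alkoxide intermediate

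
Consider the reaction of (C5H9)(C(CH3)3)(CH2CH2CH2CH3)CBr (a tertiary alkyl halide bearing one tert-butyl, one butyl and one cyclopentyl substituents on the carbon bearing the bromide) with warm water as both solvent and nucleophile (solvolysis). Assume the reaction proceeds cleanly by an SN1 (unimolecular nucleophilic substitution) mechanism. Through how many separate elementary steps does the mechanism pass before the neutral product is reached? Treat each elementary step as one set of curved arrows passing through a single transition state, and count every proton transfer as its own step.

3

Step 1: Unassisted departure of Br⁻ (taking the C–Br bonding pair) generates a tertiary carbocation.
(No 1,2-shift: no single shift to an adjacent carbon would give a more stable cation.)
Step 2: A lone pair on the oxygen of H2O attacks the carbocation, forming a new C–O σ-bond and an oxonium ion.
Step 3: Deprotonation of the oxonium oxygen by solvent water yields the neutral alcohol.
Total: 3 elementary steps.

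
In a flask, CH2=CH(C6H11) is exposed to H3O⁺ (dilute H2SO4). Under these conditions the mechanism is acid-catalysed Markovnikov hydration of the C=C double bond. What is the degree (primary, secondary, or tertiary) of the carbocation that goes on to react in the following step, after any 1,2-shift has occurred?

Step 1: Electrophilic addition begins with the π(C=C) electrons forming a bond to the proton of H3O⁺. Following Markovnikov's rule, the resulting cation is secondary. H2O is released.
Step 2: A hydride (H with its bonding pair) migrates from the adjacent cyclohexyl carbon to the cationic centre — a 1,2-hydride shift — upgrading the secondary cation to a tertiary one.
The cation rearranges from secondary to tertiary via a 1,2-hydride shift from the adjacent cyclohexyl carbon; the tertiary cation is what reacts next.

tertiary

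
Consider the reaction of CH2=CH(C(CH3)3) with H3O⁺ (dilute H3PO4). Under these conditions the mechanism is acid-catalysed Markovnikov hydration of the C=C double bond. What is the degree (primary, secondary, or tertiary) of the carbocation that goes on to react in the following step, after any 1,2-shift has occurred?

Step 1: The π electrons of the C=C bond attack a proton of H3O⁺; Markovnikov addition places the new C–H on the less-substituted alkene carbon, so the positive charge ends up on the more-substituted carbon — a secondary carbocation. H2O is released.
Step 2: Carbocation rearrangement: a 1,2-methyl shift from the adjacent tert-butyl carbon converts the initially-formed secondary cation into the more stable tertiary cation.
The cation rearranges from secondary to tertiary via a 1,2-methyl shift from the adjacent tert-butyl carbon; the tertiary cation is what reacts next.

tertiary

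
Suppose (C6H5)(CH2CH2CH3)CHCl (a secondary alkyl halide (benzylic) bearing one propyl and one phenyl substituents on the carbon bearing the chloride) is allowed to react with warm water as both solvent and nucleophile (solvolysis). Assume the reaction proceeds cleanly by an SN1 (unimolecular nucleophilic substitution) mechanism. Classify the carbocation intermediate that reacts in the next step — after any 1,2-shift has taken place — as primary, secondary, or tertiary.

Step 1: Rate-determining heterolysis of the C–Cl bond gives Cl⁻ and a secondary carbocation.
No single 1,2-shift to an adjacent carbon would give a more-substituted cation, so no rearrangement occurs.

secondary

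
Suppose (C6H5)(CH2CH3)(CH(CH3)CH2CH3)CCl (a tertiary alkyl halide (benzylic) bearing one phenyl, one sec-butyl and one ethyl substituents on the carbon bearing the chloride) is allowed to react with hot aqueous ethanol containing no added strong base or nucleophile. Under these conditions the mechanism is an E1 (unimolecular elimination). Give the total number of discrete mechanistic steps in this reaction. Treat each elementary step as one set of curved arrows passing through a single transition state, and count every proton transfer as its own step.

Step 1: Unassisted departure of Cl⁻ (taking the C–Cl bonding pair) generates a tertiary carbocation.
(No 1,2-shift: no single shift to an adjacent carbon would give a more stable cation.)
Step 2: A weak base (a water (or ethanol) molecule from the solvent) removes a proton from a carbon adjacent to the cationic centre; the electrons of that C–H bond become the new π(C=C) bond, giving the alkene.
Total: 2 elementary steps.

2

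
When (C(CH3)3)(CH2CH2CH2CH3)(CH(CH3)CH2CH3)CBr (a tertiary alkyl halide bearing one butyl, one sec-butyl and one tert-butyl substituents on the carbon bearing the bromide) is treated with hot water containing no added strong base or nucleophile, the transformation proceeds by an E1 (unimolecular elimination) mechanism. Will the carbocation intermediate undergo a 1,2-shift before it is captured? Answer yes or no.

The first-formed carbocation is tertiary.
No single 1,2-shift to an adjacent carbon would produce a more-substituted cation than the one already present, so no rearrangement occurs.

no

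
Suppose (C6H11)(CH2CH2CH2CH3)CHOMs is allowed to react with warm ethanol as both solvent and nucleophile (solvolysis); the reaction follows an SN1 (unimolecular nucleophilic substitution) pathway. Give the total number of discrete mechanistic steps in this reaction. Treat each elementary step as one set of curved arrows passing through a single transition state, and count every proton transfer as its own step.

4

Step 1: The C–O bond breaks with both electrons going to the mesylate; MsO⁻ leaves and a secondary carbocation remains.
Step 2: Carbocation rearrangement: a 1,2-hydride shift from the adjacent cyclohexyl carbon converts the initially-formed secondary cation into the more stable tertiary cation.
Step 3: CH3CH2OH donates an oxygen lone pair into the empty p orbital of the cation, giving a protonated ether (an oxonium ion).
Step 4: Deprotonation of the oxonium oxygen by solvent ethanol yields the neutral ether.
Total: 4 elementary steps.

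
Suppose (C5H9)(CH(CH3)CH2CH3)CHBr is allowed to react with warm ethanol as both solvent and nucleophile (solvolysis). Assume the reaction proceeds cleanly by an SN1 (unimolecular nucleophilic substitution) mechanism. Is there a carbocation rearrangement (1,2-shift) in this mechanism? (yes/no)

yes

The first-formed carbocation is secondary.
The adjacent cyclopentyl carbon already bears 2 other carbon substituents and has a hydrogen to migrate; after a 1,2-hydride shift from that carbon the positive charge sits on a tertiary centre.
Tertiary is more stable than secondary, so the shift occurs.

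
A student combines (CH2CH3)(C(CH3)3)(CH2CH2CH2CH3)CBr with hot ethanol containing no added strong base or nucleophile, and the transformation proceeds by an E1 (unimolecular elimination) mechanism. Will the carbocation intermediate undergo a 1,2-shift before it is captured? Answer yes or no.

no

The first-formed carbocation is tertiary.
No single 1,2-shift to an adjacent carbon would produce a more-substituted cation than the one already present, so no rearrangement occurs.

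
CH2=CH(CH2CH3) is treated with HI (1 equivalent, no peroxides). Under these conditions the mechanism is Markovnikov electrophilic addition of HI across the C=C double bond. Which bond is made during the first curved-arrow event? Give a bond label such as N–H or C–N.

Step 1: The π electrons of the C=C bond attack a proton of HI; Markovnikov addition places the new C–H on the less-substituted alkene carbon, so the positive charge ends up on the more-substituted carbon — a secondary carbocation. The H–I bond breaks heterolytically, releasing I⁻.
The bond formed in this step is the C–H bond.

C–H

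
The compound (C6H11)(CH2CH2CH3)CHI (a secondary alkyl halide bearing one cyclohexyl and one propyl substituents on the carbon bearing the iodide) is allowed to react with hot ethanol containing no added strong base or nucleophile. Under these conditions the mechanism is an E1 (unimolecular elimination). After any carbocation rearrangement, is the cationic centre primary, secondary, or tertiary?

Step 1: Rate-determining heterolysis of the C–I bond gives I⁻ and a secondary carbocation.
Step 2: Carbocation rearrangement: a 1,2-hydride shift from the adjacent cyclohexyl carbon converts the initially-formed secondary cation into the more stable tertiary cation.
The cation rearranges from secondary to tertiary via a 1,2-hydride shift from the adjacent cyclohexyl carbon; the tertiary cation is what reacts next.

tertiary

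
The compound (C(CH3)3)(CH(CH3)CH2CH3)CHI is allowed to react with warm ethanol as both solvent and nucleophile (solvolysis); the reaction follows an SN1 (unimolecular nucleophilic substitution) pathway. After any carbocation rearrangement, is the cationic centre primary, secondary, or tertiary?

Step 1: Ionisation: the C–I σ-bond cleaves heterolytically; both bonding electrons depart with I⁻, leaving a secondary carbocation at the α-carbon.
Step 2: A 1,2-hydride shift from the adjacent sec-butyl carbon moves the positive charge from the secondary centre to an adjacent carbon, generating a more stable tertiary carbocation.
The cation rearranges from secondary to tertiary via a 1,2-hydride shift from the adjacent sec-butyl carbon; the tertiary cation is what reacts next.

tertiary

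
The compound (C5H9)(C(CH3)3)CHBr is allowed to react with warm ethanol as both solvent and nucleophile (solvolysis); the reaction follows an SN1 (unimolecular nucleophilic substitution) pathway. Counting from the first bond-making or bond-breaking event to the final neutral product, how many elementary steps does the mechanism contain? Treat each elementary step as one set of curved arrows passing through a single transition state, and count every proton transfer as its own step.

Step 1: Ionisation: the C–Br σ-bond cleaves heterolytically; both bonding electrons depart with Br⁻, leaving a secondary carbocation at the α-carbon.
Step 2: A 1,2-hydride shift from the adjacent cyclopentyl carbon moves the positive charge from the secondary centre to an adjacent carbon, generating a more stable tertiary carbocation.
Step 3: CH3CH2OH donates an oxygen lone pair into the empty p orbital of the cation, giving a protonated ether (an oxonium ion).
Step 4: A second solvent molecule removes the proton on oxygen, giving the neutral ether product.
Total: 4 elementary steps.

4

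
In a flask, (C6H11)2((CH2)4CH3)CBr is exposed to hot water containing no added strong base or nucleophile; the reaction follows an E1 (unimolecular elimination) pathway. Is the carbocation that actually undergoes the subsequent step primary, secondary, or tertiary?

Step 1: Rate-determining heterolysis of the C–Br bond gives Br⁻ and a tertiary carbocation.
No single 1,2-shift to an adjacent carbon would give a more-substituted cation, so no rearrangement occurs.

tertiary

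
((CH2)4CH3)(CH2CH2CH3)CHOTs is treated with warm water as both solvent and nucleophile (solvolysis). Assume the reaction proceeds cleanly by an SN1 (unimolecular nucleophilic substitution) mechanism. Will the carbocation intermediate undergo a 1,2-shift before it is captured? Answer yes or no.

The first-formed carbocation is secondary.
No single 1,2-shift to an adjacent carbon would produce a more-substituted cation than the one already present, so no rearrangement occurs.

no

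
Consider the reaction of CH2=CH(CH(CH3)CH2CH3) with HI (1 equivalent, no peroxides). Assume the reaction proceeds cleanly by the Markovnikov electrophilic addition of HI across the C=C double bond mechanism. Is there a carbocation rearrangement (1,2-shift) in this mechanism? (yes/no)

yes

The first-formed carbocation is secondary.
The adjacent sec-butyl carbon already bears 2 other carbon substituents and has a hydrogen to migrate; after a 1,2-hydride shift from that carbon the positive charge sits on a tertiary centre.
Tertiary is more stable than secondary, so the shift occurs.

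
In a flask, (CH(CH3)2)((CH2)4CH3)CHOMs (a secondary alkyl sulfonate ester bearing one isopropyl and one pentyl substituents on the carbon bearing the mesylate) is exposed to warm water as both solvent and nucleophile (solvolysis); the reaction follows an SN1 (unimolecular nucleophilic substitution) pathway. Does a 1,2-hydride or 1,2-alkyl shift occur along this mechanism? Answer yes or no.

The first-formed carbocation is secondary.
The adjacent isopropyl carbon already bears 2 other carbon substituents and has a hydrogen to migrate; after a 1,2-hydride shift from that carbon the positive charge sits on a tertiary centre.
Tertiary is more stable than secondary, so the shift occurs.

yes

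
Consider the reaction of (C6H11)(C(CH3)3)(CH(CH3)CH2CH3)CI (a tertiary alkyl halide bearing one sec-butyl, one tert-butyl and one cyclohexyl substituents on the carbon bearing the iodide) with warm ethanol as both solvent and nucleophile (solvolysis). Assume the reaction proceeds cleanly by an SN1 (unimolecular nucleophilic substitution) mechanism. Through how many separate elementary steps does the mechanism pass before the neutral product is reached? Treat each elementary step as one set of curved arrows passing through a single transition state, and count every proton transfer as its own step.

Step 1: Rate-determining heterolysis of the C–I bond gives I⁻ and a tertiary carbocation.
(No 1,2-shift: no single shift to an adjacent carbon would give a more stable cation.)
Step 2: Nucleophilic capture: the oxygen of CH3CH2OH bonds to the cationic carbon, producing an oxonium-ion intermediate.
Step 3: A second solvent molecule removes the proton on oxygen, giving the neutral ether product.
Total: 3 elementary steps.

3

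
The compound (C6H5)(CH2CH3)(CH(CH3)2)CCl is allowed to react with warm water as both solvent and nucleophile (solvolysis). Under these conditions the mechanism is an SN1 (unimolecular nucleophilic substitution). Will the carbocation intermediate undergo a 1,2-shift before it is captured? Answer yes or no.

The first-formed carbocation is tertiary.
No single 1,2-shift to an adjacent carbon would produce a more-substituted cation than the one already present, so no rearrangement occurs.

no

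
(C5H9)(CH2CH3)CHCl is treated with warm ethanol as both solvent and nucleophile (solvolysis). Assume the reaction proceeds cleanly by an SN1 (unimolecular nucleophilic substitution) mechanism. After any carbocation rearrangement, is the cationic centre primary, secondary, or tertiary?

Step 1: Ionisation: the C–Cl σ-bond cleaves heterolytically; both bonding electrons depart with Cl⁻, leaving a secondary carbocation at the α-carbon.
Step 2: Carbocation rearrangement: a 1,2-hydride shift from the adjacent cyclopentyl carbon converts the initially-formed secondary cation into the more stable tertiary cation.
The cation rearranges from secondary to tertiary via a 1,2-hydride shift from the adjacent cyclopentyl carbon; the tertiary cation is what reacts next.

tertiary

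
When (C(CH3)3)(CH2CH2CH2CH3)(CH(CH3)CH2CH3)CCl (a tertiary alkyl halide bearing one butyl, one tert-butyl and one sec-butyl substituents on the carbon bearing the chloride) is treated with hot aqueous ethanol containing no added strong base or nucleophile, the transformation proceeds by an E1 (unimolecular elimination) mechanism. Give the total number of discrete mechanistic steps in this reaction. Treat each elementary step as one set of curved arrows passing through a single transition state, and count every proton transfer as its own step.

Step 1: The C–Cl bond breaks with both electrons going to the chloride; Cl⁻ leaves and a tertiary carbocation remains.
(No 1,2-shift: no single shift to an adjacent carbon would give a more stable cation.)
Step 2: A weak base (a water (or ethanol) molecule from the solvent) removes a proton from a carbon adjacent to the cationic centre; the electrons of that C–H bond become the new π(C=C) bond, giving the alkene.
Total: 2 elementary steps.

2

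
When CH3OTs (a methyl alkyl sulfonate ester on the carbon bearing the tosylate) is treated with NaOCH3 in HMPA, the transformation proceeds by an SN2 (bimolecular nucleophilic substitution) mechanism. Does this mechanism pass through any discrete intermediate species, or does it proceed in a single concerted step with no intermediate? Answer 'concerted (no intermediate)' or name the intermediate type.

The methoxide nucleophile donates a lone pair from O to the α-carbon in a backside attack; simultaneously the C–O σ-bond breaks and both of its electrons leave with TsO⁻. One concerted step with inversion of configuration.
All bond changes occur in one transition state; no discrete intermediate is formed.

concerted (no intermediate)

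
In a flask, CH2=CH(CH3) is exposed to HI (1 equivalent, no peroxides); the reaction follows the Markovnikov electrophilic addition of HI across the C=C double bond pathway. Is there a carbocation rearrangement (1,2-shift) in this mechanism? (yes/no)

The first-formed carbocation is secondary.
No single 1,2-shift to an adjacent carbon would produce a more-substituted cation than the one already present, so no rearrangement occurs.

no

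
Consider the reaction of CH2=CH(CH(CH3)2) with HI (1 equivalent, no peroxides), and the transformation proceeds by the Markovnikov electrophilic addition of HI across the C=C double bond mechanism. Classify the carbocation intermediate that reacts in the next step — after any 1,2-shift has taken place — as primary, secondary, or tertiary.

Step 1: The π electrons of the C=C bond attack a proton of HI; Markovnikov addition places the new C–H on the less-substituted alkene carbon, so the positive charge ends up on the more-substituted carbon — a secondary carbocation. The H–I bond breaks heterolytically, releasing I⁻.
Step 2: A hydride (H with its bonding pair) migrates from the adjacent isopropyl carbon to the cationic centre — a 1,2-hydride shift — upgrading the secondary cation to a tertiary one.
The cation rearranges from secondary to tertiary via a 1,2-hydride shift from the adjacent isopropyl carbon; the tertiary cation is what reacts next.

tertiary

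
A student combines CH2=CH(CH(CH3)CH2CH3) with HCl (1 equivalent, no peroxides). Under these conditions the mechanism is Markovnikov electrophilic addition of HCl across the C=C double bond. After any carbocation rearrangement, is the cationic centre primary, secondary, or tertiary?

tertiary

Step 1: Protonation of the alkene by HCl: the π bond acts as the nucleophile and picks up H⁺, giving the more stable (Markovnikov) secondary carbocation. The H–Cl bond breaks heterolytically, releasing Cl⁻.
Step 2: A 1,2-hydride shift from the adjacent sec-butyl carbon moves the positive charge from the secondary centre to an adjacent carbon, generating a more stable tertiary carbocation.
The cation rearranges from secondary to tertiary via a 1,2-hydride shift from the adjacent sec-butyl carbon; the tertiary cation is what reacts next.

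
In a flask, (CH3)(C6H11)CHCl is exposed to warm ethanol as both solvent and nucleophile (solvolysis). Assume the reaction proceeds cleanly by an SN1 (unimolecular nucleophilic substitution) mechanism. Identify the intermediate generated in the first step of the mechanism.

secondary carbocation

Step 1: Rate-determining heterolysis of the C–Cl bond gives Cl⁻ and a secondary carbocation.
After step 1 the species present is a secondary carbocation.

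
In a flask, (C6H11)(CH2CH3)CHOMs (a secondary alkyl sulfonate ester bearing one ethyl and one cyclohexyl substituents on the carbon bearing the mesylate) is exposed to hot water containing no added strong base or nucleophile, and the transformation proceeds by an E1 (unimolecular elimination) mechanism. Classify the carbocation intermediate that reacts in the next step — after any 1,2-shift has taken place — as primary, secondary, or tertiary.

Step 1: Unassisted departure of MsO⁻ (taking the C–O bonding pair) generates a secondary carbocation.
Step 2: A 1,2-hydride shift from the adjacent cyclohexyl carbon moves the positive charge from the secondary centre to an adjacent carbon, generating a more stable tertiary carbocation.
The cation rearranges from secondary to tertiary via a 1,2-hydride shift from the adjacent cyclohexyl carbon; the tertiary cation is what reacts next.

tertiary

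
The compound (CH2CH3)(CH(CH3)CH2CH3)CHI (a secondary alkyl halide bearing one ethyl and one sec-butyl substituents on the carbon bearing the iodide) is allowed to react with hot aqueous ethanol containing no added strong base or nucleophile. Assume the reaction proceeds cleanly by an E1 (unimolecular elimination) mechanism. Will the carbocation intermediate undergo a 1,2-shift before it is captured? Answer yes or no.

The first-formed carbocation is secondary.
The adjacent sec-butyl carbon already bears 2 other carbon substituents and has a hydrogen to migrate; after a 1,2-hydride shift from that carbon the positive charge sits on a tertiary centre.
Tertiary is more stable than secondary, so the shift occurs.

yes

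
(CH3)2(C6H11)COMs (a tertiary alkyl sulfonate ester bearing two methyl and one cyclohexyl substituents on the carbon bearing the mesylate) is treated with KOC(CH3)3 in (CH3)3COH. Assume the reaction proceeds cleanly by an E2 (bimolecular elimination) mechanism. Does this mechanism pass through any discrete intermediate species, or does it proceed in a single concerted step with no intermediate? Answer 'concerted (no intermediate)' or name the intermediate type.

concerted (no intermediate)

The strong base (CH3)3CO⁻ removes a β-hydrogen; in the same concerted event the electrons of the breaking C–H bond form the new π(C=C) bond and the C–O σ-bond breaks, expelling MsO⁻. Anti-periplanar geometry; one transition state.
All bond changes occur in one transition state; no discrete intermediate is formed.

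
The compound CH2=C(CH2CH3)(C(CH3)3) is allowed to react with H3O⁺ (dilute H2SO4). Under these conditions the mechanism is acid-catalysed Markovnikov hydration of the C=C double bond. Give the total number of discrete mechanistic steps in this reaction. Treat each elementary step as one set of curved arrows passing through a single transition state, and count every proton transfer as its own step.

Step 1: Protonation of the alkene by H3O⁺: the π bond acts as the nucleophile and picks up H⁺, giving the more stable (Markovnikov) tertiary carbocation. H2O is released.
(No 1,2-shift: no single shift to an adjacent carbon would give a more stable cation.)
Step 2: Nucleophilic capture of the cation by H2O produces the protonated alcohol (an oxonium ion).
Step 3: Deprotonation of the oxonium ion by a water molecule delivers the neutral alcohol and regenerates the acid catalyst.
Total: 3 elementary steps.

3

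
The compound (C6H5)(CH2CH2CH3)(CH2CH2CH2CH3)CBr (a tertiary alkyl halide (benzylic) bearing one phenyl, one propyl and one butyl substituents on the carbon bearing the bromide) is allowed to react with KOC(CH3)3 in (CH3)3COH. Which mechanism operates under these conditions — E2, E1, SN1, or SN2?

Conditions: a strong/bulky base with a tertiary substrate bearing a β-hydrogen.
These conditions are the textbook signature of the E2 pathway.
A strong (often hindered) base removes a β-H in concert with loss of the leaving group — bimolecular elimination.

E2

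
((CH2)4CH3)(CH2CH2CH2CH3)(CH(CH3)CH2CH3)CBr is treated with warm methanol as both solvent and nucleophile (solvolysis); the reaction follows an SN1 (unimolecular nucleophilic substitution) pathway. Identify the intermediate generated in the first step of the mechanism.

tertiary carbocation

Step 1: Unassisted departure of Br⁻ (taking the C–Br bonding pair) generates a tertiary carbocation.
After step 1 the species present is a tertiary carbocation.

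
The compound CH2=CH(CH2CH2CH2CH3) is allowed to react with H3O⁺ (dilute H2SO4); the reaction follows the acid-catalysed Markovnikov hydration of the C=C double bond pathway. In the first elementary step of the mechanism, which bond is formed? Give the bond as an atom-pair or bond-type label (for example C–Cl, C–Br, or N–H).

C–H

Step 1: Electrophilic addition begins with the π(C=C) electrons forming a bond to the proton of H3O⁺. Following Markovnikov's rule, the resulting cation is secondary. H2O is released.
The bond formed in this step is the C–H bond.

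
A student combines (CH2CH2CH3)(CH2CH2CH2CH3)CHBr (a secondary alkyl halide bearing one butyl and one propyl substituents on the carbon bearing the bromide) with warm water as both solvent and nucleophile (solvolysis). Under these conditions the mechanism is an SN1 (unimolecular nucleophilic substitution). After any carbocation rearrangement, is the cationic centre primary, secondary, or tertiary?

secondary

Step 1: The C–Br bond breaks with both electrons going to the bromide; Br⁻ leaves and a secondary carbocation remains.
No single 1,2-shift to an adjacent carbon would give a more-substituted cation, so no rearrangement occurs.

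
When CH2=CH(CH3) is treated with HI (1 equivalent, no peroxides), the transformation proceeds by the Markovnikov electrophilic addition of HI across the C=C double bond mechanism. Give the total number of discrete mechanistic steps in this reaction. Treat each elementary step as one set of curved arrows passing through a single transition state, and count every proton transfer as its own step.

2

Step 1: The π electrons of the C=C bond attack a proton of HI; Markovnikov addition places the new C–H on the less-substituted alkene carbon, so the positive charge ends up on the more-substituted carbon — a secondary carbocation. The H–I bond breaks heterolytically, releasing I⁻.
(No 1,2-shift: no single shift to an adjacent carbon would give a more stable cation.)
Step 2: I⁻ captures the cation: a lone pair on I⁻ fills the empty p orbital, producing the alkyl halide product.
Total: 2 elementary steps.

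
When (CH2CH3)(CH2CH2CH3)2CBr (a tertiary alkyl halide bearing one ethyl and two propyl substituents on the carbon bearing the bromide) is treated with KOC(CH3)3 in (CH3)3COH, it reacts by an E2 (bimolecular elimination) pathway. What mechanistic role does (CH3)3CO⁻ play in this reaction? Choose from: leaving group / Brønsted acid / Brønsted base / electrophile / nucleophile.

Brønsted base

Step 1: In one step, (CH3)3CO⁻ pulls off a β-proton, the C–Br bond cleaves, and a C=C double bond forms between the α- and β-carbons (E2, anti elimination).
(CH3)3CO⁻ accepts a proton in a proton-transfer step — a Brønsted base.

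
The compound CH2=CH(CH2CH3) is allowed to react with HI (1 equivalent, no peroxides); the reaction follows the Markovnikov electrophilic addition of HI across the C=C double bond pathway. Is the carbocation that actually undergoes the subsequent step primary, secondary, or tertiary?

Step 1: Protonation of the alkene by HI: the π bond acts as the nucleophile and picks up H⁺, giving the more stable (Markovnikov) secondary carbocation. The H–I bond breaks heterolytically, releasing I⁻.
No single 1,2-shift to an adjacent carbon would give a more-substituted cation, so no rearrangement occurs.

secondary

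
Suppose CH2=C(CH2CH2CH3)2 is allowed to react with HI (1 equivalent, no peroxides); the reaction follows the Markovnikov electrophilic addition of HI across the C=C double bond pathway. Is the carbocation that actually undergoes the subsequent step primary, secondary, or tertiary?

Step 1: Electrophilic addition begins with the π(C=C) electrons forming a bond to the proton of HI. Following Markovnikov's rule, the resulting cation is tertiary. The H–I bond breaks heterolytically, releasing I⁻.
No single 1,2-shift to an adjacent carbon would give a more-substituted cation, so no rearrangement occurs.

tertiary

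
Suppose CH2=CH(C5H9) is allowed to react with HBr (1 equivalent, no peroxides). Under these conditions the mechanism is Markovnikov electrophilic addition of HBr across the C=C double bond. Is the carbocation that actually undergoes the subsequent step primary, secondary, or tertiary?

tertiary

Step 1: The π electrons of the C=C bond attack a proton of HBr; Markovnikov addition places the new C–H on the less-substituted alkene carbon, so the positive charge ends up on the more-substituted carbon — a secondary carbocation. The H–Br bond breaks heterolytically, releasing Br⁻.
Step 2: Carbocation rearrangement: a 1,2-hydride shift from the adjacent cyclopentyl carbon converts the initially-formed secondary cation into the more stable tertiary cation.
The cation rearranges from secondary to tertiary via a 1,2-hydride shift from the adjacent cyclopentyl carbon; the tertiary cation is what reacts next.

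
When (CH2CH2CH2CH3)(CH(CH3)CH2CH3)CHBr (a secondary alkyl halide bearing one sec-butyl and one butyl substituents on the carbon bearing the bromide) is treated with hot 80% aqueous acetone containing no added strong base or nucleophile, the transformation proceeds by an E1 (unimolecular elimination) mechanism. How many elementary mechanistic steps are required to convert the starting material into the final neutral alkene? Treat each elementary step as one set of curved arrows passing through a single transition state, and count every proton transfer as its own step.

Step 1: Rate-determining heterolysis of the C–Br bond gives Br⁻ and a secondary carbocation.
Step 2: A 1,2-hydride shift from the adjacent sec-butyl carbon moves the positive charge from the secondary centre to an adjacent carbon, generating a more stable tertiary carbocation.
Step 3: Loss of a β-proton to a water molecule of the solvent: the C–H bonding pair collapses toward the cationic carbon to form the C=C π bond, yielding the alkene.
Total: 3 elementary steps.

3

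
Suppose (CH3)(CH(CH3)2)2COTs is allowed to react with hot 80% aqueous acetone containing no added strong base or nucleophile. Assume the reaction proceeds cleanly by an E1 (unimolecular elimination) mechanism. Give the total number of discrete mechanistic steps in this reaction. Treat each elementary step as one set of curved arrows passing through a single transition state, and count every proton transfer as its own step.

2

Step 1: Rate-determining heterolysis of the C–O bond gives TsO⁻ and a tertiary carbocation.
(No 1,2-shift: no single shift to an adjacent carbon would give a more stable cation.)
Step 2: A weak base (a water molecule from the solvent) removes a proton from a carbon adjacent to the cationic centre; the electrons of that C–H bond become the new π(C=C) bond, giving the alkene.
Total: 2 elementary steps.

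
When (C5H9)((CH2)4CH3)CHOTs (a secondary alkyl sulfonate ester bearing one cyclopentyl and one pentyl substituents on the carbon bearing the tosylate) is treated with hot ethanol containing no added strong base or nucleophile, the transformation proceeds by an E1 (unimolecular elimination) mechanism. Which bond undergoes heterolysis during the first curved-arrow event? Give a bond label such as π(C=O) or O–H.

Step 1: Unassisted departure of TsO⁻ (taking the C–O bonding pair) generates a secondary carbocation.
The bond broken in this step is the C–O bond.

C–O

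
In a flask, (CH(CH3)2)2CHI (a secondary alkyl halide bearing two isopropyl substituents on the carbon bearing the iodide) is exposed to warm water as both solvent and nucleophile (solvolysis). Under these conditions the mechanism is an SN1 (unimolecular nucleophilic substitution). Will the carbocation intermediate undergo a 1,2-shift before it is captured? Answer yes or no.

The first-formed carbocation is secondary.
The adjacent isopropyl carbon already bears 2 other carbon substituents and has a hydrogen to migrate; after a 1,2-hydride shift from that carbon the positive charge sits on a tertiary centre.
Tertiary is more stable than secondary, so the shift occurs.

yes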